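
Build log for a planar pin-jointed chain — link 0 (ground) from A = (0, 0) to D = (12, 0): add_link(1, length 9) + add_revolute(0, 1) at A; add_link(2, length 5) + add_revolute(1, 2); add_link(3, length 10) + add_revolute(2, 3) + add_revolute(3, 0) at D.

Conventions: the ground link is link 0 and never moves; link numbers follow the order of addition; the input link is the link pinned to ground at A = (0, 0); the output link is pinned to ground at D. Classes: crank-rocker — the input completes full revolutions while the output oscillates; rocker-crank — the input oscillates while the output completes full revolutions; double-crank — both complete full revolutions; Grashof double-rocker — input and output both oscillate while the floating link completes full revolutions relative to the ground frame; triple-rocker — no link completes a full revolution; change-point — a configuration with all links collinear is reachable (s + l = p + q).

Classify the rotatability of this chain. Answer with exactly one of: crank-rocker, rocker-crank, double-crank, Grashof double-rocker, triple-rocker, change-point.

lengths: ground=12, input=9, coupler=5, output=10
sorted: s=5 (shortest), l=12 (longest), p+q=19
s + l = 17 vs p + q = 19
s + l < p + q (Grashof) with shortest = coupler link → Grashof double-rocker

Grashof double-rocker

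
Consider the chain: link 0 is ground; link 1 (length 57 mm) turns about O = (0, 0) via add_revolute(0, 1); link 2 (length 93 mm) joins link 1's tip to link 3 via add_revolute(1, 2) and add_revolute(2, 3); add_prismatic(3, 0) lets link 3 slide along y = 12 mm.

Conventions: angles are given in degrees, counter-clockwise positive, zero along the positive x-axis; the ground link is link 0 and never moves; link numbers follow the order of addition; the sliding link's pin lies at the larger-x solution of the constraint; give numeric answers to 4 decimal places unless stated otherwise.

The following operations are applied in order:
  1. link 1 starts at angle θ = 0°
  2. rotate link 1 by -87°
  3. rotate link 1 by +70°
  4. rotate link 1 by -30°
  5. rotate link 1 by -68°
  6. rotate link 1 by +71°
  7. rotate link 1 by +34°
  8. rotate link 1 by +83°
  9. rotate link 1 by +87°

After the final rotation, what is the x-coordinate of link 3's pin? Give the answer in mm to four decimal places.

geometry: r = 57 mm, L = 93 mm, e = 12 mm; θ starts at 0°
rotate link 1 by -87°: θ ← 0° -87° = -87°
rotate link 1 by +70°: θ ← -87° +70° = -17°
rotate link 1 by -30°: θ ← -17° -30° = -47°
rotate link 1 by -68°: θ ← -47° -68° = -115°
rotate link 1 by +71°: θ ← -115° +71° = -44°
rotate link 1 by +34°: θ ← -44° +34° = -10°
rotate link 1 by +83°: θ ← -10° +83° = 73°
rotate link 1 by +87°: θ ← 73° +87° = 160°
crank pin P = (r cos θ, r sin θ) = (-53.562479, 19.495148)
h = r sin θ − e = 19.495148 − 12 = 7.495148
x = r cos θ + √(L² − h²) = -53.562479 + 92.697480 = 39.135000

39.1350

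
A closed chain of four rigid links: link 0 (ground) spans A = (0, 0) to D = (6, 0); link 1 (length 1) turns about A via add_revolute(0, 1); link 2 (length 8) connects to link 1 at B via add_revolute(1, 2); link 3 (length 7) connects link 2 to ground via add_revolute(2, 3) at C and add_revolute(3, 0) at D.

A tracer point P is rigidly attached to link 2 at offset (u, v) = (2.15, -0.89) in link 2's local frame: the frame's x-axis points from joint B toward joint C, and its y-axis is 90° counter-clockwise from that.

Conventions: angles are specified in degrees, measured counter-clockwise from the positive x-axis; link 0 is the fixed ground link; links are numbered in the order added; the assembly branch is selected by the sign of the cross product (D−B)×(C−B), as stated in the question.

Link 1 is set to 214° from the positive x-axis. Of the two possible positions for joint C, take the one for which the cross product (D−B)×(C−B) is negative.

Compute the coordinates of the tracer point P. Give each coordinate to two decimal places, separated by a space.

A=(0,0), D=(6.00,0)
B = A + 1.00·(cos214°, sin214°) = (-0.8290, -0.5592)
|BD| = 6.8519
circle(B,8.00) ∩ circle(D,7.00): a=4.5205, h=6.6004
  candidates: C₊=(3.1378,6.3881) cross=45.225; C₋=(4.2151,-6.7686) cross=-45.225
  branch - wants cross < 0 → take C=(4.2151,-6.7686) (cross=-45.225)
ex = (C−B)/|BC| = (0.6305,-0.7762); ey = (0.7762,0.6305)
P = B + 2.15·ex + -0.89·ey = (-0.1642,-2.7891)

-0.16 -2.79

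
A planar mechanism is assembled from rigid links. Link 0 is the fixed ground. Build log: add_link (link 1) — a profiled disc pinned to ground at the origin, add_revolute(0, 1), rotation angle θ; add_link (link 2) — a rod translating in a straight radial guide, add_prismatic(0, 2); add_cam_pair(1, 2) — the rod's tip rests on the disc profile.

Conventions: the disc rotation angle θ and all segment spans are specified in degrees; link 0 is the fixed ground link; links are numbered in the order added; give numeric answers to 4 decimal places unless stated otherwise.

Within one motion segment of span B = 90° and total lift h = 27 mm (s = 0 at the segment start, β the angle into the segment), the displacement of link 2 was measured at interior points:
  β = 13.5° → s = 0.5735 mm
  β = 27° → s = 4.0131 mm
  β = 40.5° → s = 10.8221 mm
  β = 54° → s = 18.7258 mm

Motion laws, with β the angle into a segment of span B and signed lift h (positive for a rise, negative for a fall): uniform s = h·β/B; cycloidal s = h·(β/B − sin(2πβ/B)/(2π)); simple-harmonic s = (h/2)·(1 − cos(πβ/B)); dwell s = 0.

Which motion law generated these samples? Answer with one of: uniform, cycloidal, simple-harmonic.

candidates at β/B = r: uniform s = h·r (linear in β); cycloidal s = h·(r − sin(2πr)/(2π)); simple-harmonic s = (h/2)(1 − cos(πr))
β=13.5°: printed 0.5735 | uniform 4.0500, cycloidal 0.5735, simple-harmonic 1.4714
β=27°: printed 4.0131 | uniform 8.1000, cycloidal 4.0131, simple-harmonic 5.5649
β=40.5°: printed 10.8221 | uniform 12.1500, cycloidal 10.8221, simple-harmonic 11.3881
β=54°: printed 18.7258 | uniform 16.2000, cycloidal 18.7258, simple-harmonic 17.6717
only one law matches every sample → cycloidal

cycloidal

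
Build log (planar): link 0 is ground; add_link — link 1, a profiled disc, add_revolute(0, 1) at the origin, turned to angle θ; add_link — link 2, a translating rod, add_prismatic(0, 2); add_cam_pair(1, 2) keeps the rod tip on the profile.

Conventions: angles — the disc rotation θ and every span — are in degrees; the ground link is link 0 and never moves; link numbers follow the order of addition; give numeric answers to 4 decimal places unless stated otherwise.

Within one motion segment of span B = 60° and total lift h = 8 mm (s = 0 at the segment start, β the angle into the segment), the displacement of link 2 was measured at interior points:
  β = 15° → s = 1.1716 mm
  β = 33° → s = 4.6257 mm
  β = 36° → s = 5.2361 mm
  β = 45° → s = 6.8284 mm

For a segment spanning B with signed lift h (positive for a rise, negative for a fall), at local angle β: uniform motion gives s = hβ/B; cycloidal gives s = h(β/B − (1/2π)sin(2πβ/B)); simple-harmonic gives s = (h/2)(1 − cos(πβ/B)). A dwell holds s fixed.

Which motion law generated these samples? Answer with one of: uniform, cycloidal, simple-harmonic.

candidates at β/B = r: uniform s = h·r (linear in β); cycloidal s = h·(r − sin(2πr)/(2π)); simple-harmonic s = (h/2)(1 − cos(πr))
β=15°: printed 1.1716 | uniform 2.0000, cycloidal 0.7268, simple-harmonic 1.1716
β=33°: printed 4.6257 | uniform 4.4000, cycloidal 4.7935, simple-harmonic 4.6257
β=36°: printed 5.2361 | uniform 4.8000, cycloidal 5.5484, simple-harmonic 5.2361
β=45°: printed 6.8284 | uniform 6.0000, cycloidal 7.2732, simple-harmonic 6.8284
only one law matches every sample → simple-harmonic

simple-harmonic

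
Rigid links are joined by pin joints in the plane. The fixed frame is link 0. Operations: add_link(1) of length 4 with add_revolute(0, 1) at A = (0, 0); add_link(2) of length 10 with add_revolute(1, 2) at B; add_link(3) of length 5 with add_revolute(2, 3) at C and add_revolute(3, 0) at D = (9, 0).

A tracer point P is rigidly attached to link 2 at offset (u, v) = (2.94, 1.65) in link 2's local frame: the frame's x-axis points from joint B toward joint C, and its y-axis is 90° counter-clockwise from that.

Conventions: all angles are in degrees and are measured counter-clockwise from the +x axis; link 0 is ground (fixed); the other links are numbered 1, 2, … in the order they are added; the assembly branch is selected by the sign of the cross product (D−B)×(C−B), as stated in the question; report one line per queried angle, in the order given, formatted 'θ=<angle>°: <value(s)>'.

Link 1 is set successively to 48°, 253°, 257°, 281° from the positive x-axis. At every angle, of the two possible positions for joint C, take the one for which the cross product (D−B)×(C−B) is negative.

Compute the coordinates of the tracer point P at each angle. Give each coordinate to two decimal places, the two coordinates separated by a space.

A=(0,0), D=(9.00,0)
θ=48°: B = A + 4.00·(cos48°, sin48°) = (2.6765, 2.9726)
θ=48°: |BD| = 6.9873
θ=48°: circle(B,10.00) ∩ circle(D,5.00): a=8.8605, h=4.6358
θ=48°:   candidates: C₊=(12.6674,3.3985) cross=32.392; C₋=(8.7230,-4.9923) cross=-32.392
θ=48°:   branch - wants cross < 0 → take C=(8.7230,-4.9923) (cross=-32.392)
θ=48°: ex = (C−B)/|BC| = (0.6047,-0.7965); ey = (0.7965,0.6047)
θ=48°: P = B + 2.94·ex + 1.65·ey = (5.7684,1.6286)
θ=253°: B = A + 4.00·(cos253°, sin253°) = (-1.1695, -3.8252)
θ=253°: |BD| = 10.8651
θ=253°: circle(B,10.00) ∩ circle(D,5.00): a=8.8840, h=4.5908
θ=253°:   candidates: C₊=(5.5295,3.5993) cross=49.879; C₋=(8.7619,-4.9943) cross=-49.879
θ=253°:   branch - wants cross < 0 → take C=(8.7619,-4.9943) (cross=-49.879)
θ=253°: ex = (C−B)/|BC| = (0.9931,-0.1169); ey = (0.1169,0.9931)
θ=253°: P = B + 2.94·ex + 1.65·ey = (1.9433,-2.5303)
θ=257°: B = A + 4.00·(cos257°, sin257°) = (-0.8998, -3.8975)
θ=257°: |BD| = 10.6394
θ=257°: circle(B,10.00) ∩ circle(D,5.00): a=8.8443, h=4.6667
θ=257°:   candidates: C₊=(5.6202,3.6847) cross=49.650; C₋=(9.0392,-4.9998) cross=-49.650
θ=257°:   branch - wants cross < 0 → take C=(9.0392,-4.9998) (cross=-49.650)
θ=257°: ex = (C−B)/|BC| = (0.9939,-0.1102); ey = (0.1102,0.9939)
θ=257°: P = B + 2.94·ex + 1.65·ey = (2.2042,-2.5816)
θ=281°: B = A + 4.00·(cos281°, sin281°) = (0.7632, -3.9265)
θ=281°: |BD| = 9.1248
θ=281°: circle(B,10.00) ∩ circle(D,5.00): a=8.6721, h=4.9795
θ=281°:   candidates: C₊=(6.4486,4.3001) cross=45.437; C₋=(10.7341,-4.6897) cross=-45.437
θ=281°:   branch - wants cross < 0 → take C=(10.7341,-4.6897) (cross=-45.437)
θ=281°: ex = (C−B)/|BC| = (0.9971,-0.0763); ey = (0.0763,0.9971)
θ=281°: P = B + 2.94·ex + 1.65·ey = (3.8206,-2.5057)

θ=48°: 5.77 1.63
θ=253°: 1.94 -2.53
θ=257°: 2.20 -2.58
θ=281°: 3.82 -2.51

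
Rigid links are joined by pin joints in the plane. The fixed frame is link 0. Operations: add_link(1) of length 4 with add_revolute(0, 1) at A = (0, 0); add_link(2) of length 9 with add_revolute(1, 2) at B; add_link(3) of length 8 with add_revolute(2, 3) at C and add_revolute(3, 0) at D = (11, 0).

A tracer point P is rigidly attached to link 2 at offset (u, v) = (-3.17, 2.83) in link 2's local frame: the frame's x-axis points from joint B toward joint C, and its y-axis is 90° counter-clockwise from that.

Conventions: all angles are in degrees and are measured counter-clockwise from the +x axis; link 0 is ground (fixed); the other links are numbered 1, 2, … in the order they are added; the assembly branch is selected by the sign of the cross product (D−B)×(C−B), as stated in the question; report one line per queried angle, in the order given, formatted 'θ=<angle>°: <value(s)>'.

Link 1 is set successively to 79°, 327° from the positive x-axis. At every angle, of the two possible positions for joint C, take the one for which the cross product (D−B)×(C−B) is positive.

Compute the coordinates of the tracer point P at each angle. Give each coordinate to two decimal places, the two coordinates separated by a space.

A=(0,0), D=(11.00,0)
θ=79°: B = A + 4.00·(cos79°, sin79°) = (0.7632, 3.9265)
θ=79°: |BD| = 10.9640
θ=79°: circle(B,9.00) ∩ circle(D,8.00): a=6.2573, h=6.4689
θ=79°:   candidates: C₊=(8.9222,7.7255) cross=70.925; C₋=(4.2888,-4.3542) cross=-70.925
θ=79°:   branch + wants cross > 0 → take C=(8.9222,7.7255) (cross=70.925)
θ=79°: ex = (C−B)/|BC| = (0.9065,0.4221); ey = (-0.4221,0.9065)
θ=79°: P = B + -3.17·ex + 2.83·ey = (-3.3051,5.1540)
θ=327°: B = A + 4.00·(cos327°, sin327°) = (3.3547, -2.1786)
θ=327°: |BD| = 7.9497
θ=327°: circle(B,9.00) ∩ circle(D,8.00): a=5.0441, h=7.4537
θ=327°:   candidates: C₊=(6.1630,6.3721) cross=59.254; C₋=(10.2483,-7.9646) cross=-59.254
θ=327°:   branch + wants cross > 0 → take C=(6.1630,6.3721) (cross=59.254)
θ=327°: ex = (C−B)/|BC| = (0.3120,0.9501); ey = (-0.9501,0.3120)
θ=327°: P = B + -3.17·ex + 2.83·ey = (-0.3232,-4.3072)

θ=79°: -3.31 5.15
θ=327°: -0.32 -4.31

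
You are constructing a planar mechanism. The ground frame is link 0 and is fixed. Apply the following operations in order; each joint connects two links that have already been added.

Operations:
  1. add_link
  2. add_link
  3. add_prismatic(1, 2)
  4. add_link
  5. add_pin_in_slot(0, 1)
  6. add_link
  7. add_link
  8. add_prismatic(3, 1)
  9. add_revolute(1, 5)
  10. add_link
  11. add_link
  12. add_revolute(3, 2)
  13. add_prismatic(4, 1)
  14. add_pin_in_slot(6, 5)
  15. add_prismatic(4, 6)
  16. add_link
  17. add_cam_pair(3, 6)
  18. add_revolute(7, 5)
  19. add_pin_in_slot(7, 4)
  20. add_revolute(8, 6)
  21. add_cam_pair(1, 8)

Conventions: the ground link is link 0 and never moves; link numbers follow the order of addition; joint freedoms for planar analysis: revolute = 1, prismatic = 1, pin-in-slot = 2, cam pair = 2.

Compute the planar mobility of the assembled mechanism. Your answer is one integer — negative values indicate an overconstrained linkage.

(L,J1,J2)=(1,0,0); link0 fixed
link1: (2,0,0)
link2: (3,0,0)
P 1-2 [J1]: (3,1,0)
link3: (4,1,0)
PS 0-1 [J2]: (4,1,1)
link4: (5,1,1)
link5: (6,1,1)
P 3-1 [J1]: (6,2,1)
R 1-5 [J1]: (6,3,1)
link6: (7,3,1)
link7: (8,3,1)
R 3-2 [J1]: (8,4,1)
P 4-1 [J1]: (8,5,1)
PS 6-5 [J2]: (8,5,2)
P 4-6 [J1]: (8,6,2)
link8: (9,6,2)
C 3-6 [J2]: (9,6,3)
R 7-5 [J1]: (9,7,3)
PS 7-4 [J2]: (9,7,4)
R 8-6 [J1]: (9,8,4)
C 1-8 [J2]: (9,8,5)
Grübler: 3·8 − 2·8 − 5 = 3

M = 3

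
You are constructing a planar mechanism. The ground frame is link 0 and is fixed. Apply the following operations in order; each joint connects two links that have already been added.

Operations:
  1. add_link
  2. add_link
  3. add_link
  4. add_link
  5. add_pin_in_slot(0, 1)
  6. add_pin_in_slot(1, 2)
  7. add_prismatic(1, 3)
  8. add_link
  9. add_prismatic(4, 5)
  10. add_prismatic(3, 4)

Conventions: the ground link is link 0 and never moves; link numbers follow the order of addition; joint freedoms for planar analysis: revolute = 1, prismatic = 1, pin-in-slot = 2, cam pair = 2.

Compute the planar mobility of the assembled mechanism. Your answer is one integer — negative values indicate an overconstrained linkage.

link 0 = ground. State L|J1|J2 = 1|0|0
+link1  2|0|0
+link2  3|0|0
+link3  4|0|0
+link4  5|0|0
PS(0,1) f=2→J2  5|0|1
PS(1,2) f=2→J2  5|0|2
P(1,3) f=1→J1  5|1|2
+link5  6|1|2
P(4,5) f=1→J1  6|2|2
P(3,4) f=1→J1  6|3|2
M = 3(6−1)−2·3−2 = 15−6−2 = 7

M = 7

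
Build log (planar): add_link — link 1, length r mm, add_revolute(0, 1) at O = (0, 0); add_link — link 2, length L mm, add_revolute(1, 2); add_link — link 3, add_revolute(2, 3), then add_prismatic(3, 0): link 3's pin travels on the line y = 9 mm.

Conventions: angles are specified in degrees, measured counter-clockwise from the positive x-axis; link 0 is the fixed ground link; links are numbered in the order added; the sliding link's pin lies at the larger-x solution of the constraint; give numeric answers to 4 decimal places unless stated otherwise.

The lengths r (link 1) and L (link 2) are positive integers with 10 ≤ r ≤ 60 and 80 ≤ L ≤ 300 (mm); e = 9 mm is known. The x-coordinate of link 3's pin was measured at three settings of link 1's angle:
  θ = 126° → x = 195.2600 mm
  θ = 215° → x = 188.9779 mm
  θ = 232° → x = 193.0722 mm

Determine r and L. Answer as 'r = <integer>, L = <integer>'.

constraint per measurement: (x − r cos θ)² + (r sin θ − e)² = L²
subtracting the θ₁ and θ₂ equations cancels the r² and L² terms:
r = (x₁² − x₂²) / (2[(x₁cos θ₁ + e sin θ₁) − (x₂cos θ₂ + e sin θ₂)]) = 23.0001 → r = 23
L² = (x₁ − r cos θ₁)² + (r sin θ₁ − e)² = 43680.9982 → L = 209.0000 → L = 209
check at θ₃=232°: x = 193.0722 (printed 193.0722) ✓

r = 23, L = 209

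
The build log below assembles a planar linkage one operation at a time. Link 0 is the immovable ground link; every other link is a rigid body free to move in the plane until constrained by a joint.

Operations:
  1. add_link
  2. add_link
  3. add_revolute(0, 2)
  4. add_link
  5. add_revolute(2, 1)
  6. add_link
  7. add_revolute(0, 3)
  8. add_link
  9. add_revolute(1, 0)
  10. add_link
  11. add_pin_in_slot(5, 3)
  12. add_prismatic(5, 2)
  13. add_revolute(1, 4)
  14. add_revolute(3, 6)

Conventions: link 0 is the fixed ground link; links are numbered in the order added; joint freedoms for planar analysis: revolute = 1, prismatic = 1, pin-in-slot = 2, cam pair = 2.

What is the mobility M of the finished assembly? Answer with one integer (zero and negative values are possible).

(L,J1,J2)=(1,0,0); link0 fixed
link1: (2,0,0)
link2: (3,0,0)
R 0-2 [J1]: (3,1,0)
link3: (4,1,0)
R 2-1 [J1]: (4,2,0)
link4: (5,2,0)
R 0-3 [J1]: (5,3,0)
link5: (6,3,0)
R 1-0 [J1]: (6,4,0)
link6: (7,4,0)
PS 5-3 [J2]: (7,4,1)
P 5-2 [J1]: (7,5,1)
R 1-4 [J1]: (7,6,1)
R 3-6 [J1]: (7,7,1)
Grübler: 3·6 − 2·7 − 1 = 3

M = 3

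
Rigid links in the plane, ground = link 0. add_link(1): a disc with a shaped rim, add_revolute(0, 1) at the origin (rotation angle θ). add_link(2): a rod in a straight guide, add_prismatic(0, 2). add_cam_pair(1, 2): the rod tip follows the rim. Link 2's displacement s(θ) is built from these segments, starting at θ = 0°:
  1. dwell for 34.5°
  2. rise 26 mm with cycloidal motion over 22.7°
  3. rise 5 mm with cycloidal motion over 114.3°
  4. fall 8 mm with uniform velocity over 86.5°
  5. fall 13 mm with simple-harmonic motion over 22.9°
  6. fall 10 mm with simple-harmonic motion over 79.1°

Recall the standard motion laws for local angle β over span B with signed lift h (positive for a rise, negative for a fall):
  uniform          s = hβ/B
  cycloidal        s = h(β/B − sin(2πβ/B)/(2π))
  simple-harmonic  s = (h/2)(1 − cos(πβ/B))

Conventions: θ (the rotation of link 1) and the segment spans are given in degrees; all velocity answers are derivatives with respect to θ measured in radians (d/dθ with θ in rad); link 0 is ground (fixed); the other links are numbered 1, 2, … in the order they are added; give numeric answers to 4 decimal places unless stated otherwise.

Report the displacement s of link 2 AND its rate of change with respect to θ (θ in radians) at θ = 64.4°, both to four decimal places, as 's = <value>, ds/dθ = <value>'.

segment 1 (0° to 34.5°, dwell): s unchanged at 0.0000
segment 2 (34.5° to 57.2°, cycloidal, h = 26) is passed completely: s = 0.0000 + (26) = 26.0000
θ = 64.4° falls in segment 3 (57.2° to 171.5°, cycloidal, h = 5): β = 64.4 − 57.2 = 7.2°, B = 114.3°; Δs = 5·(0.0630 − sin(2π·0.0630)/(2π)) = 0.0082; s = 26.0000 + 0.0082 = 26.0082
velocity in seg [57.2°–171.5°] (cycloidal), θ in radians: β = 7.2° = 0.1257 rad, B = 114.3° = 1.9949 rad; ds/dθ = (h/B)(1 − cos(2πβ/B)) = (5/1.9949)(1 − cos(2π·0.0630)) = 0.193763 mm/rad

s = 26.0082, ds/dθ = 0.1938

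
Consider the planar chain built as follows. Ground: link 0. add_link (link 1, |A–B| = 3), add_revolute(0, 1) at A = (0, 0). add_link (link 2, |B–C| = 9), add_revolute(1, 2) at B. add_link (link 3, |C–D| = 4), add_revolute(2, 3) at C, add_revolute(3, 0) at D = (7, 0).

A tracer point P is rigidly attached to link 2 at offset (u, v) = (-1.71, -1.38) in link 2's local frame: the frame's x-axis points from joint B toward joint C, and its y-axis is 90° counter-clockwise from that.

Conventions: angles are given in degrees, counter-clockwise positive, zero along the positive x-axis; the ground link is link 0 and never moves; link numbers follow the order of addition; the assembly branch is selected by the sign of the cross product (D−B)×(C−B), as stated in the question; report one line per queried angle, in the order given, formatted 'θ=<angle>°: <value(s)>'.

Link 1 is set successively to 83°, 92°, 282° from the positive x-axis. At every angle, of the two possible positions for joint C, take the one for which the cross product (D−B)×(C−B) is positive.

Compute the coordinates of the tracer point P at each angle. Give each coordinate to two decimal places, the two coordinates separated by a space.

A=(0,0), D=(7.00,0)
θ=83°: B = A + 3.00·(cos83°, sin83°) = (0.3656, 2.9776)
θ=83°: |BD| = 7.2720
θ=83°: circle(B,9.00) ∩ circle(D,4.00): a=8.1052, h=3.9123
θ=83°:   candidates: C₊=(9.3621,3.2281) cross=28.450; C₋=(6.1582,-3.9104) cross=-28.450
θ=83°:   branch + wants cross > 0 → take C=(9.3621,3.2281) (cross=28.450)
θ=83°: ex = (C−B)/|BC| = (0.9996,0.0278); ey = (-0.0278,0.9996)
θ=83°: P = B + -1.71·ex + -1.38·ey = (-1.3053,1.5506)
θ=92°: B = A + 3.00·(cos92°, sin92°) = (-0.1047, 2.9982)
θ=92°: |BD| = 7.7114
θ=92°: circle(B,9.00) ∩ circle(D,4.00): a=8.0702, h=3.9839
θ=92°:   candidates: C₊=(8.8795,3.5309) cross=30.721; C₋=(5.7817,-3.8099) cross=-30.721
θ=92°:   branch + wants cross > 0 → take C=(8.8795,3.5309) (cross=30.721)
θ=92°: ex = (C−B)/|BC| = (0.9982,0.0592); ey = (-0.0592,0.9982)
θ=92°: P = B + -1.71·ex + -1.38·ey = (-1.7300,1.5194)
θ=282°: B = A + 3.00·(cos282°, sin282°) = (0.6237, -2.9344)
θ=282°: |BD| = 7.0191
θ=282°: circle(B,9.00) ∩ circle(D,4.00): a=8.1398, h=3.8398
θ=282°:   candidates: C₊=(6.4128,3.9567) cross=26.952; C₋=(9.6233,-3.0196) cross=-26.952
θ=282°:   branch + wants cross > 0 → take C=(6.4128,3.9567) (cross=26.952)
θ=282°: ex = (C−B)/|BC| = (0.6432,0.7657); ey = (-0.7657,0.6432)
θ=282°: P = B + -1.71·ex + -1.38·ey = (0.5805,-5.1314)

θ=83°: -1.31 1.55
θ=92°: -1.73 1.52
θ=282°: 0.58 -5.13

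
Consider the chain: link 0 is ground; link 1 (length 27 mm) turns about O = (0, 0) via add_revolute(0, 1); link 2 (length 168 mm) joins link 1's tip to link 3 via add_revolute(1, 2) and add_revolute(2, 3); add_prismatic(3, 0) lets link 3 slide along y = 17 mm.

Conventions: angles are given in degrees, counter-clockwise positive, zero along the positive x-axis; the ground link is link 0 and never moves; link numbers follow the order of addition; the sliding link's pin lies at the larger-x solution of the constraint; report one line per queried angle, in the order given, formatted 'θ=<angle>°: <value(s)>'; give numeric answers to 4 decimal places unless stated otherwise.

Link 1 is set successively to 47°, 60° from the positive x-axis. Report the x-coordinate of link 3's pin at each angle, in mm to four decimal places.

geometry: r = 27 mm, L = 168 mm, e = 17 mm
θ=47°: crank pin P = (r cos θ, r sin θ) = (18.413956, 19.746550)
θ=47°: h = r sin θ − e = 19.746550 − 17 = 2.746550
θ=47°: x = r cos θ + √(L² − h²) = 18.413956 + 167.977547 = 186.391503
θ=60°: crank pin P = (r cos θ, r sin θ) = (13.500000, 23.382686)
θ=60°: h = r sin θ − e = 23.382686 − 17 = 6.382686
θ=60°: x = r cos θ + √(L² − h²) = 13.500000 + 167.878710 = 181.378710

θ=47°: 186.3915
θ=60°: 181.3787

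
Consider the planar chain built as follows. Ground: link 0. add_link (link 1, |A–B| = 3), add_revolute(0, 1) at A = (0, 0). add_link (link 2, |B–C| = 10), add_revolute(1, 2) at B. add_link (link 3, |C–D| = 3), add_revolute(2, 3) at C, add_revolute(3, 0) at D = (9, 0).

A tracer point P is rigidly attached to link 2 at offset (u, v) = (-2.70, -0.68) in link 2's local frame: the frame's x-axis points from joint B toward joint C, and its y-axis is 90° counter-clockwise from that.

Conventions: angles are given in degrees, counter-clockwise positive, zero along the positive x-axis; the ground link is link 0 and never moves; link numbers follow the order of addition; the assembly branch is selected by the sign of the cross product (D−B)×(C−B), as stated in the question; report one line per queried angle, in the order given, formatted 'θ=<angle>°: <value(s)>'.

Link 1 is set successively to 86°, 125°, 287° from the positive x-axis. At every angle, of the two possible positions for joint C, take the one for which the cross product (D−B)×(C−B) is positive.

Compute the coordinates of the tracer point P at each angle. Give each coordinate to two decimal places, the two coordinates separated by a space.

A=(0,0), D=(9.00,0)
θ=86°: B = A + 3.00·(cos86°, sin86°) = (0.2093, 2.9927)
θ=86°: |BD| = 9.2862
θ=86°: circle(B,10.00) ∩ circle(D,3.00): a=9.5428, h=2.9890
θ=86°:   candidates: C₊=(10.2062,2.7468) cross=27.756; C₋=(8.2797,-2.9122) cross=-27.756
θ=86°:   branch + wants cross > 0 → take C=(10.2062,2.7468) (cross=27.756)
θ=86°: ex = (C−B)/|BC| = (0.9997,-0.0246); ey = (0.0246,0.9997)
θ=86°: P = B + -2.70·ex + -0.68·ey = (-2.5066,2.3793)
θ=125°: B = A + 3.00·(cos125°, sin125°) = (-1.7207, 2.4575)
θ=125°: |BD| = 10.9988
θ=125°: circle(B,10.00) ∩ circle(D,3.00): a=9.6362, h=2.6727
θ=125°:   candidates: C₊=(8.2690,2.9096) cross=29.397; C₋=(7.0747,-2.3007) cross=-29.397
θ=125°:   branch + wants cross > 0 → take C=(8.2690,2.9096) (cross=29.397)
θ=125°: ex = (C−B)/|BC| = (0.9990,0.0452); ey = (-0.0452,0.9990)
θ=125°: P = B + -2.70·ex + -0.68·ey = (-4.3872,1.6561)
θ=287°: B = A + 3.00·(cos287°, sin287°) = (0.8771, -2.8689)
θ=287°: |BD| = 8.6146
θ=287°: circle(B,10.00) ∩ circle(D,3.00): a=9.5890, h=2.8374
θ=287°:   candidates: C₊=(8.9739,2.9999) cross=24.443; C₋=(10.8637,-2.3509) cross=-24.443
θ=287°:   branch + wants cross > 0 → take C=(8.9739,2.9999) (cross=24.443)
θ=287°: ex = (C−B)/|BC| = (0.8097,0.5869); ey = (-0.5869,0.8097)
θ=287°: P = B + -2.70·ex + -0.68·ey = (-0.9099,-5.0041)

θ=86°: -2.51 2.38
θ=125°: -4.39 1.66
θ=287°: -0.91 -5.00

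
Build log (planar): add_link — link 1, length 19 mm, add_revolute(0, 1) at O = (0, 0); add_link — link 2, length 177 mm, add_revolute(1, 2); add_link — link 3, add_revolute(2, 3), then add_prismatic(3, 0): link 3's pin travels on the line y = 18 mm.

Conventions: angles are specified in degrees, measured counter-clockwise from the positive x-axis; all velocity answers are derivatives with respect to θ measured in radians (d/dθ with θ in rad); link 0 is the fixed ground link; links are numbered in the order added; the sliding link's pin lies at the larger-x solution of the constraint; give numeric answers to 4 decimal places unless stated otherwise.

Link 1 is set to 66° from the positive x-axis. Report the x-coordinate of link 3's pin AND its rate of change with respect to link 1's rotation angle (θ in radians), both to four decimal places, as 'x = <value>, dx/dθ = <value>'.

geometry: r = 19 mm, L = 177 mm, e = 18 mm
crank pin P = (r cos θ, r sin θ) = (7.727996, 17.357364)
h = r sin θ − e = 17.357364 − 18 = -0.642636
x = r cos θ + √(L² − h²) = 7.727996 + 176.998833 = 184.726830
dx/dθ = −r sin θ − h·r cos θ/√(L² − h²) (θ in radians; h = -0.642636) = -17.329305

x = 184.7268, dx/dθ = -17.3293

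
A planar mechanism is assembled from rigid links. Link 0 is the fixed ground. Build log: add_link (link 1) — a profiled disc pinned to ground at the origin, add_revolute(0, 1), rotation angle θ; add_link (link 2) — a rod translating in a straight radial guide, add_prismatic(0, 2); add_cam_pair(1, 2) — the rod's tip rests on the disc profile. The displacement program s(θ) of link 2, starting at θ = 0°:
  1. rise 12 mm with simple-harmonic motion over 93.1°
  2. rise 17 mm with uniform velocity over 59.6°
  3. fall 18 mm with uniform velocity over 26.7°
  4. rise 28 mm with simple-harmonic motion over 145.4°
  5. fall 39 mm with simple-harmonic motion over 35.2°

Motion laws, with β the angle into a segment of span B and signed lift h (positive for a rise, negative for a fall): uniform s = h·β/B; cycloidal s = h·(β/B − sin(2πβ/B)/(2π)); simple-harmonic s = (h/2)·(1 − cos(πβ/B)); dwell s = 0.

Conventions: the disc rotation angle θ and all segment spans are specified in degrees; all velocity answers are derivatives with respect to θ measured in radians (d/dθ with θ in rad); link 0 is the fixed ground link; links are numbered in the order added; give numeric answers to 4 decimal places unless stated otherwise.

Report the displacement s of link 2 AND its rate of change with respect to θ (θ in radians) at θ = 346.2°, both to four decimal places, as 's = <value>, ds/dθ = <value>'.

seg 1 [0°–93.1°] simple-harmonic, h=12: full span → s += 12 → s = 12.0000
seg 2 [93.1°–152.7°] uniform, h=17: full span → s += 17 → s = 29.0000
seg 3 [152.7°–179.4°] uniform, h=-18: full span → s += -18 → s = 11.0000
seg 4 [179.4°–324.8°] simple-harmonic, h=28: full span → s += 28 → s = 39.0000
seg 5 [324.8°–360°] simple-harmonic, h=-39: θ=346.2° here. β=21.4, B=35.2. -39/2·(1 − cos(π·0.6080)) = -25.9874 → s = 13.0126
velocity in seg [324.8°–360°] (simple-harmonic), θ in radians: β = 21.4° = 0.3735 rad, B = 35.2° = 0.6144 rad; ds/dθ = (πh/(2B)) sin(πβ/B) = (π·(-39)/(2·0.6144)) sin(π·0.6080) = -94.035897 mm/rad

s = 13.0126, ds/dθ = -94.0359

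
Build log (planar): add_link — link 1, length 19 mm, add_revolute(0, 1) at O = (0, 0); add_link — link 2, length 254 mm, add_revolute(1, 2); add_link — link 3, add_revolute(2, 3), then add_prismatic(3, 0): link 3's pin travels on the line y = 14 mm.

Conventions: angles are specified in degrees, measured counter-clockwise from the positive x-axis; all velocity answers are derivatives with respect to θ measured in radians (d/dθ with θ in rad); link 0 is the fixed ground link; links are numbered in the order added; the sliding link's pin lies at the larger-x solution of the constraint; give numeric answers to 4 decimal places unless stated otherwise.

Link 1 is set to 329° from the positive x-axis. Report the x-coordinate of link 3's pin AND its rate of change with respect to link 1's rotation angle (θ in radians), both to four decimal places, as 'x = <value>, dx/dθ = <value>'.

geometry: r = 19 mm, L = 254 mm, e = 14 mm
crank pin P = (r cos θ, r sin θ) = (16.286179, -9.785723)
h = r sin θ − e = -9.785723 − 14 = -23.785723
x = r cos θ + √(L² − h²) = 16.286179 + 252.883846 = 269.170024
dx/dθ = −r sin θ − h·r cos θ/√(L² − h²) (θ in radians; h = -23.785723) = 11.317567

x = 269.1700, dx/dθ = 11.3176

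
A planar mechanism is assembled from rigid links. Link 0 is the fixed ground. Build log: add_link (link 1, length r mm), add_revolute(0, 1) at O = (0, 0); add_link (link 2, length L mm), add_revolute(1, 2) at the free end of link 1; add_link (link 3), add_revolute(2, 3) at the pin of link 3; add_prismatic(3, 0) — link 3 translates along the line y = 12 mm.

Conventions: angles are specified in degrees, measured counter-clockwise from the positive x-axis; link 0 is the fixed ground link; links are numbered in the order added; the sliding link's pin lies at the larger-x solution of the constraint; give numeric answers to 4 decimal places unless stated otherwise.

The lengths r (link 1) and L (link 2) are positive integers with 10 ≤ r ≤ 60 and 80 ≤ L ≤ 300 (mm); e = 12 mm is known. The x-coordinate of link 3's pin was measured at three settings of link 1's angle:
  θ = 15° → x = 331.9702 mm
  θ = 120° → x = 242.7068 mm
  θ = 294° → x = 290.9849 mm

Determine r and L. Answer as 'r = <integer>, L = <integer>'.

constraint per measurement: (x − r cos θ)² + (r sin θ − e)² = L²
subtracting the θ₁ and θ₂ equations cancels the r² and L² terms:
r = (x₁² − x₂²) / (2[(x₁cos θ₁ + e sin θ₁) − (x₂cos θ₂ + e sin θ₂)]) = 59.0000 → r = 59
L² = (x₁ − r cos θ₁)² + (r sin θ₁ − e)² = 75625.0123 → L = 275.0000 → L = 275
check at θ₃=294°: x = 290.9849 (printed 290.9849) ✓

r = 59, L = 275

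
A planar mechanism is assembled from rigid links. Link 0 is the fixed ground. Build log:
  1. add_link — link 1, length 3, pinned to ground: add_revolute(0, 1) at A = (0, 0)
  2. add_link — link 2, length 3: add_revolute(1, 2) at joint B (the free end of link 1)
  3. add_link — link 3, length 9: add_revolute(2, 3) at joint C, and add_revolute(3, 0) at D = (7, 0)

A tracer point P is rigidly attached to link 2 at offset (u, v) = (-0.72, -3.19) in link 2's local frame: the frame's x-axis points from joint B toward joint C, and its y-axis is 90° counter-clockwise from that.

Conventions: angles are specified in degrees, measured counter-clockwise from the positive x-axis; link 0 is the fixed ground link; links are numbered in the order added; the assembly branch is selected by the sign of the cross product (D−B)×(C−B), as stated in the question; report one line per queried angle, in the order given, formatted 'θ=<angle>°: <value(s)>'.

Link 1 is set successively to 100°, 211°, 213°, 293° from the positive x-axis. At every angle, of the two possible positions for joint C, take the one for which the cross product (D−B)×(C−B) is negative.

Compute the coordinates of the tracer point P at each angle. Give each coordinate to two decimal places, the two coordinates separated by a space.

A=(0,0), D=(7.00,0)
θ=100°: B = A + 3.00·(cos100°, sin100°) = (-0.5209, 2.9544)
θ=100°: |BD| = 8.0804
θ=100°: circle(B,3.00) ∩ circle(D,9.00): a=-0.4150, h=2.9712
θ=100°:   candidates: C₊=(0.1791,5.8716) cross=24.008; C₋=(-1.9935,0.3407) cross=-24.008
θ=100°:   branch - wants cross < 0 → take C=(-1.9935,0.3407) (cross=-24.008)
θ=100°: ex = (C−B)/|BC| = (-0.4909,-0.8712); ey = (0.8712,-0.4909)
θ=100°: P = B + -0.72·ex + -3.19·ey = (-2.9468,5.1476)
θ=211°: B = A + 3.00·(cos211°, sin211°) = (-2.5715, -1.5451)
θ=211°: |BD| = 9.6954
θ=211°: circle(B,3.00) ∩ circle(D,9.00): a=1.1346, h=2.7772
θ=211°:   candidates: C₊=(-1.8940,1.3774) cross=26.926; C₋=(-1.0088,-4.1060) cross=-26.926
θ=211°:   branch - wants cross < 0 → take C=(-1.0088,-4.1060) (cross=-26.926)
θ=211°: ex = (C−B)/|BC| = (0.5209,-0.8536); ey = (0.8536,0.5209)
θ=211°: P = B + -0.72·ex + -3.19·ey = (-5.6696,-2.5922)
θ=213°: B = A + 3.00·(cos213°, sin213°) = (-2.5160, -1.6339)
θ=213°: |BD| = 9.6553
θ=213°: circle(B,3.00) ∩ circle(D,9.00): a=1.0991, h=2.7914
θ=213°:   candidates: C₊=(-1.9051,1.3032) cross=26.952; C₋=(-0.9604,-4.1991) cross=-26.952
θ=213°:   branch - wants cross < 0 → take C=(-0.9604,-4.1991) (cross=-26.952)
θ=213°: ex = (C−B)/|BC| = (0.5185,-0.8551); ey = (0.8551,0.5185)
θ=213°: P = B + -0.72·ex + -3.19·ey = (-5.6170,-2.6724)
θ=293°: B = A + 3.00·(cos293°, sin293°) = (1.1722, -2.7615)
θ=293°: |BD| = 6.4490
θ=293°: circle(B,3.00) ∩ circle(D,9.00): a=-2.3578, h=1.8549
θ=293°:   candidates: C₊=(-1.7528,-2.0949) cross=11.962; C₋=(-0.1642,-5.4474) cross=-11.962
θ=293°:   branch - wants cross < 0 → take C=(-0.1642,-5.4474) (cross=-11.962)
θ=293°: ex = (C−B)/|BC| = (-0.4455,-0.8953); ey = (0.8953,-0.4455)
θ=293°: P = B + -0.72·ex + -3.19·ey = (-1.3631,-0.6959)

θ=100°: -2.95 5.15
θ=211°: -5.67 -2.59
θ=213°: -5.62 -2.67
θ=293°: -1.36 -0.70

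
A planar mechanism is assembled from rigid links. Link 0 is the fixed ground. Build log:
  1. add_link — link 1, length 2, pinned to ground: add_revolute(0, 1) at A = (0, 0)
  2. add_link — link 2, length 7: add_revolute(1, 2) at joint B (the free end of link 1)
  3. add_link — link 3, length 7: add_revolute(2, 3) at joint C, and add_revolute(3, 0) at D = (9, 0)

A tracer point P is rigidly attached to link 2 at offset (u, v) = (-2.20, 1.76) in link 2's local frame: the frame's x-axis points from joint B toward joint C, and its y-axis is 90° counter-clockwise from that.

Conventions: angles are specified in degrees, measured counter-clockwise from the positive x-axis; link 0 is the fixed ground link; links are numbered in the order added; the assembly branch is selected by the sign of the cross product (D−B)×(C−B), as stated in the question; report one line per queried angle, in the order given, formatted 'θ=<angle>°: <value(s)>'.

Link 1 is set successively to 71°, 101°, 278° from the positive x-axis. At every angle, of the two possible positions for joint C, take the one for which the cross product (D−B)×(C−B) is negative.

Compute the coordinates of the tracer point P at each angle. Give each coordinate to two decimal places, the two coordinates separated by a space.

A=(0,0), D=(9.00,0)
θ=71°: B = A + 2.00·(cos71°, sin71°) = (0.6511, 1.8910)
θ=71°: |BD| = 8.5603
θ=71°: circle(B,7.00) ∩ circle(D,7.00): a=4.2802, h=5.5390
θ=71°:   candidates: C₊=(6.0492,6.3476) cross=47.415; C₋=(3.6020,-4.4566) cross=-47.415
θ=71°:   branch - wants cross < 0 → take C=(3.6020,-4.4566) (cross=-47.415)
θ=71°: ex = (C−B)/|BC| = (0.4215,-0.9068); ey = (0.9068,0.4215)
θ=71°: P = B + -2.20·ex + 1.76·ey = (1.3197,4.6279)
θ=101°: B = A + 2.00·(cos101°, sin101°) = (-0.3816, 1.9633)
θ=101°: |BD| = 9.5848
θ=101°: circle(B,7.00) ∩ circle(D,7.00): a=4.7924, h=5.1022
θ=101°:   candidates: C₊=(5.3543,5.9757) cross=48.904; C₋=(3.2641,-4.0124) cross=-48.904
θ=101°:   branch - wants cross < 0 → take C=(3.2641,-4.0124) (cross=-48.904)
θ=101°: ex = (C−B)/|BC| = (0.5208,-0.8537); ey = (0.8537,0.5208)
θ=101°: P = B + -2.20·ex + 1.76·ey = (-0.0250,4.7580)
θ=278°: B = A + 2.00·(cos278°, sin278°) = (0.2783, -1.9805)
θ=278°: |BD| = 8.9437
θ=278°: circle(B,7.00) ∩ circle(D,7.00): a=4.4718, h=5.3854
θ=278°:   candidates: C₊=(3.4466,4.2614) cross=48.165; C₋=(5.8317,-6.2420) cross=-48.165
θ=278°:   branch - wants cross < 0 → take C=(5.8317,-6.2420) (cross=-48.165)
θ=278°: ex = (C−B)/|BC| = (0.7933,-0.6088); ey = (0.6088,0.7933)
θ=278°: P = B + -2.20·ex + 1.76·ey = (-0.3956,0.7551)

θ=71°: 1.32 4.63
θ=101°: -0.02 4.76
θ=278°: -0.40 0.76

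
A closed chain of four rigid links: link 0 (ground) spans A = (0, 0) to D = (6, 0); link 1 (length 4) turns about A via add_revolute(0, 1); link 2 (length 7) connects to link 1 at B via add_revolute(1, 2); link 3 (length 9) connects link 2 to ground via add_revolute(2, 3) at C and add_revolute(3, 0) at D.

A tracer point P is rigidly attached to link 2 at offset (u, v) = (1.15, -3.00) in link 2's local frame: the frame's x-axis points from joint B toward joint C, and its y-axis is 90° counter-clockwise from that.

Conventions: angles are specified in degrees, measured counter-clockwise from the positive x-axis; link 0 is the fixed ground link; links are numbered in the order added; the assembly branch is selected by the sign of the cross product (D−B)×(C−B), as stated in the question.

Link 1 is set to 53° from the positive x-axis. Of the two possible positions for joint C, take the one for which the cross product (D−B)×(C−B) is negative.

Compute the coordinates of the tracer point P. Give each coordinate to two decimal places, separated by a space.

A=(0,0), D=(6.00,0)
B = A + 4.00·(cos53°, sin53°) = (2.4073, 3.1945)
|BD| = 4.8076
circle(B,7.00) ∩ circle(D,9.00): a=-0.9243, h=6.9387
  candidates: C₊=(6.3272,8.9941) cross=33.358; C₋=(-2.8941,-1.3766) cross=-33.358
  branch - wants cross < 0 → take C=(-2.8941,-1.3766) (cross=-33.358)
ex = (C−B)/|BC| = (-0.7573,-0.6530); ey = (0.6530,-0.7573)
P = B + 1.15·ex + -3.00·ey = (-0.4228,4.7156)

-0.42 4.72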